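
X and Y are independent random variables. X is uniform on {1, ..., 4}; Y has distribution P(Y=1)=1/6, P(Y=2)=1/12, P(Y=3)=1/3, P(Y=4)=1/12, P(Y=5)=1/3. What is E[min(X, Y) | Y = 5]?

5/2

P(Y = 5) = 1/3.
Summing min(X,Y)·P(x,y) over outcomes with Y = 5 gives 5/6.
E[min(X, Y) | Y = 5] = (5/6) / (1/3) = 5/2.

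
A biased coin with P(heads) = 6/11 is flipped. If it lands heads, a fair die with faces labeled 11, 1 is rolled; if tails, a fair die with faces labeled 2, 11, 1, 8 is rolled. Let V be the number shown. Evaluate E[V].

E[V | heads] = (11+1)/2 = 6.
E[V | tails] = (2+11+1+8)/4 = 11/2.
By the law of total expectation,
E[V] = (6/11)·(6) + (5/11)·(11/2) = 127/22.

127/22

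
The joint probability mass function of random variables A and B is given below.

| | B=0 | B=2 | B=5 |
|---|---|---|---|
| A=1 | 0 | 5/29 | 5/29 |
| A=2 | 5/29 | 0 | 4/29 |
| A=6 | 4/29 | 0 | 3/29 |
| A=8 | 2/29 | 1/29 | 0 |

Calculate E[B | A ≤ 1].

7/2

P(A ≤ 1) = 10/29.
Σ B·P over the event = 2·(5/29) + 5·(5/29) = 35/29.
E[B | A ≤ 1] = (35/29) / (10/29) = 7/2.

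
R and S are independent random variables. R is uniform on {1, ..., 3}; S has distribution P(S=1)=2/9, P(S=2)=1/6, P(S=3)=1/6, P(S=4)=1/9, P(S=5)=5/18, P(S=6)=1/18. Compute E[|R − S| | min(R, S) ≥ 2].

P(min(R, S) ≥ 2) = 14/27.
Summing |R−S|·P(x,y) over outcomes with min(R, S) ≥ 2 gives 22/27.
E[|R − S| | min(R, S) ≥ 2] = (22/27) / (14/27) = 11/7.

11/7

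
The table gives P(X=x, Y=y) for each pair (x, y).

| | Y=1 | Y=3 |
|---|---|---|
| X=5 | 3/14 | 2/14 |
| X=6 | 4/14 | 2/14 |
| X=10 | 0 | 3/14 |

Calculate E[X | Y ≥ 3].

P(Y ≥ 3) = 1/2.
Σ X·P over the event = 5·(2/14) + 6·(2/14) + 10·(3/14) = 26/7.
E[X | Y ≥ 3] = (26/7) / (1/2) = 52/7.

52/7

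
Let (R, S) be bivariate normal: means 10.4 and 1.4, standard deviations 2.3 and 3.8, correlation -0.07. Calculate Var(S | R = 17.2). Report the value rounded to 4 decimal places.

The conditional variance in a bivariate normal is σ_S²(1 − ρ²), independent of x.
Var(S | R=17.2) = (3.8)²·(1 − (-0.07)²) = 14.44·0.9951 = 14.3692.

14.3692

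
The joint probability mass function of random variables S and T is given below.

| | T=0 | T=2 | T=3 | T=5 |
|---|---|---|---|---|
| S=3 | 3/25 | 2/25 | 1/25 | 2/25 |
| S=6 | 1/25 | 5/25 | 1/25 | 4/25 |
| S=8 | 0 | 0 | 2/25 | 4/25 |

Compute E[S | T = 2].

36/7

P(T = 2) = 7/25.
Σ S·P over the event = 3·(2/25) + 6·(5/25) = 36/25.
E[S | T = 2] = (36/25) / (7/25) = 36/7.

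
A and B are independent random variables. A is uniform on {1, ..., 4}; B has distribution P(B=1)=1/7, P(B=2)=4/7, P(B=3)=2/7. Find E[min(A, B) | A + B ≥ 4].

P(A + B ≥ 4) = 11/14.
Summing min(A,B)·P(x,y) over outcomes with A + B ≥ 4 gives 11/7.
E[min(A, B) | A + B ≥ 4] = (11/7) / (11/14) = 2.

2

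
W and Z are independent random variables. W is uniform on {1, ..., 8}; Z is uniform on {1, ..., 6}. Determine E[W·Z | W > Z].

490/27

P(W > Z) = 9/16.
Summing WZ·P(x,y) over outcomes with W > Z gives 245/24.
E[W·Z | W > Z] = (245/24) / (9/16) = 490/27.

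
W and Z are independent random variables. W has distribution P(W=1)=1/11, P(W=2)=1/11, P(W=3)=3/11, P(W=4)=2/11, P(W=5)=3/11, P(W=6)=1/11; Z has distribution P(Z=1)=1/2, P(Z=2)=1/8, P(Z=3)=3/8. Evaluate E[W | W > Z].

285/67

P(W > Z) = 67/88.
Summing W·P(x,y) over outcomes with W > Z gives 285/88.
E[W | W > Z] = (285/88) / (67/88) = 285/67.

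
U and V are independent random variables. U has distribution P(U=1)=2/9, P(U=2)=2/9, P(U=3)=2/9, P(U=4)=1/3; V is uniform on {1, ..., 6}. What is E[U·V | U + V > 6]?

P(U + V > 6) = 4/9.
Summing UV·P(x,y) over outcomes with U + V > 6 gives 181/27.
E[U·V | U + V > 6] = (181/27) / (4/9) = 181/12.

181/12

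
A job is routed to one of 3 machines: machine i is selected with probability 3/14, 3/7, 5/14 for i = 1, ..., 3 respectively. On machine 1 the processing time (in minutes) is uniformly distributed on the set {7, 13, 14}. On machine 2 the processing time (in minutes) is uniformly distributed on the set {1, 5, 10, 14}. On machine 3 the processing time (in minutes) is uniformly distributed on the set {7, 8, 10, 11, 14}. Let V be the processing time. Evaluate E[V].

E[V | machine 1] = (7+13+14)/3 = 34/3.
E[V | machine 2] = (1+5+10+14)/4 = 15/2.
E[V | machine 3] = (7+8+10+11+14)/5 = 10.
E[V] = (3/14)·(34/3) + (3/7)·(15/2) + (5/14)·(10) = 129/14.

129/14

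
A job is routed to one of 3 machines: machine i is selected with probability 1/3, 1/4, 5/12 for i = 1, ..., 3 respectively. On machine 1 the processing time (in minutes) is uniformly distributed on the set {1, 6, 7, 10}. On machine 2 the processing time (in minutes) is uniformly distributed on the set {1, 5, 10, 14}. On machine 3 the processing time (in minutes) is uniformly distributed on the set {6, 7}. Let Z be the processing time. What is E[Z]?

E[Z | machine 1] = (1+6+7+10)/4 = 6.
E[Z | machine 2] = (1+5+10+14)/4 = 15/2.
E[Z | machine 3] = (6+7)/2 = 13/2.
E[Z] = (1/3)·(6) + (1/4)·(15/2) + (5/12)·(13/2) = 79/12.

79/12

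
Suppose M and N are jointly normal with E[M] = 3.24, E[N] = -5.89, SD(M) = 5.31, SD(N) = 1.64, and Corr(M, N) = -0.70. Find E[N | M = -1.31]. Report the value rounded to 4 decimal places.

E[N | M=x] = μ_N + ρ(σ_N/σ_M)(x − μ_M) for jointly normal variables.
E[N | M=-1.31] = -5.89 + (-0.70)·(1.64/5.31)·(-1.31 − (3.24)) = -5.89 + (-0.2162)·(-4.55) = -4.9063.

-4.9063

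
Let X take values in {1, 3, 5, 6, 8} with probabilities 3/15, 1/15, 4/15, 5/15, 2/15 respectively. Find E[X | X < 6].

P(X < 6) = 8/15.
Σ over the event: 1·1/5 + 3·1/15 + 5·4/15 = 26/15.
E[X | X < 6] = (26/15) / (8/15) = 13/4.

13/4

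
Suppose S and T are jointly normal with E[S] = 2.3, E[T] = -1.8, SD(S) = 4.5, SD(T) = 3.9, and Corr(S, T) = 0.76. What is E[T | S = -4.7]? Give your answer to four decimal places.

For a bivariate normal, E[T | S=x] = μ_T + ρ·(σ_T/σ_S)·(x − μ_S).
E[T | S=-4.7] = -1.8 + (0.76)·(3.9/4.5)·(-4.7 − (2.3)) = -1.8 + (0.65867)·(-7) = -6.4107.

-6.4107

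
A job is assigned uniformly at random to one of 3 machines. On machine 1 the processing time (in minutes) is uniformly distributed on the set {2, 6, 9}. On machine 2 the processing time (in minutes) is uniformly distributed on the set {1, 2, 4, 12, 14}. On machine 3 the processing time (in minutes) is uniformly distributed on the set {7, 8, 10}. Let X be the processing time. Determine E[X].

103/15

E[X | machine 1] = (2+6+9)/3 = 17/3.
E[X | machine 2] = (1+2+4+12+14)/5 = 33/5.
E[X | machine 3] = (7+8+10)/3 = 25/3.
E[X] = (1/3)·(17/3) + (1/3)·(33/5) + (1/3)·(25/3) = 103/15.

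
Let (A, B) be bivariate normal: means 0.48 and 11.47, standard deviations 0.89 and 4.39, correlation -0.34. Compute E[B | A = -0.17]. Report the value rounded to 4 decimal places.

For a bivariate normal, E[B | A=x] = μ_B + ρ·(σ_B/σ_A)·(x − μ_A).
E[B | A=-0.17] = 11.47 + (-0.34)·(4.39/0.89)·(-0.17 − (0.48)) = 11.47 + (-1.6771)·(-0.65) = 12.5601.

12.5601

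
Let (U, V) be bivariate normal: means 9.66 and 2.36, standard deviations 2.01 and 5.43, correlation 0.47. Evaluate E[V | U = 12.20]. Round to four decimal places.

5.5850

E[V | U=x] = μ_V + ρ(σ_V/σ_U)(x − μ_U) for jointly normal variables.
E[V | U=12.20] = 2.36 + (0.47)·(5.43/2.01)·(12.20 − (9.66)) = 2.36 + (1.2697)·(2.54) = 5.5850.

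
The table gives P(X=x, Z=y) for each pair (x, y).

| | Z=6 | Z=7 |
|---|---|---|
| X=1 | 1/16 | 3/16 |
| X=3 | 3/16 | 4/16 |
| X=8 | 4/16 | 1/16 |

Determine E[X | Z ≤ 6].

21/4

P(Z ≤ 6) = 1/2.
Σ X·P over the event = 1·(1/16) + 3·(3/16) + 8·(4/16) = 21/8.
E[X | Z ≤ 6] = (21/8) / (1/2) = 21/4.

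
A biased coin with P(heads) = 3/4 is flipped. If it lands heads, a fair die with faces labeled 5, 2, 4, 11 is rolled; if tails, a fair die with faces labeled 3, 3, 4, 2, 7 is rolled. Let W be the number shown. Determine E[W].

203/40

E[W | heads] = (5+2+4+11)/4 = 11/2.
E[W | tails] = (3+3+4+2+7)/5 = 19/5.
E[W] = (3/4)·(11/2) + (1/4)·(19/5) = 203/40.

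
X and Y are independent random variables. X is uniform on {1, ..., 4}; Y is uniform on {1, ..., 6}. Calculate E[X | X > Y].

Outcomes with X > Y: (2,1), (3,1), (3,2), (4,1), (4,2), (4,3), each with probability 1/24.
E[X | X > Y] = (2 + 3 + 3 + 4 + 4 + 4) / 6 = 10/3.

10/3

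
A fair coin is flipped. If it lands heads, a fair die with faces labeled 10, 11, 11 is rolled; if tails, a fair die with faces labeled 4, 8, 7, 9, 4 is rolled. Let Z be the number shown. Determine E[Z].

E[Z | heads] = (10+11+11)/3 = 32/3.
E[Z | tails] = (4+8+7+9+4)/5 = 32/5.
E[Z] = (1/2)·(32/3) + (1/2)·(32/5) = 128/15.

128/15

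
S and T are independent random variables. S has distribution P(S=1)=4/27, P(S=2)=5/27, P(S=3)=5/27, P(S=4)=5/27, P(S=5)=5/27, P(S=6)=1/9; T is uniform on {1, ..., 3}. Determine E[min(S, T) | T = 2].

50/27

P(T = 2) = 1/3.
Summing min(S,T)·P(x,y) over outcomes with T = 2 gives 50/81.
E[min(S, T) | T = 2] = (50/81) / (1/3) = 50/27.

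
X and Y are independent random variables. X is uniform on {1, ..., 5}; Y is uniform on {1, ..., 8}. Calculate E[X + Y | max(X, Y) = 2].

Outcomes with max(X, Y) = 2: (1,2), (2,1), (2,2), each with probability 1/40.
E[X + Y | max(X, Y) = 2] = (3 + 3 + 4) / 3 = 10/3.

10/3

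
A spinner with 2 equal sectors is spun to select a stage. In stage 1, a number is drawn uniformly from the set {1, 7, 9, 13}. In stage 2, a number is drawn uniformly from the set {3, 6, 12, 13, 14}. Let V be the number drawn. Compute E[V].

E[V | stage 1] = (1+7+9+13)/4 = 15/2.
E[V | stage 2] = (3+6+12+13+14)/5 = 48/5.
By the law of total expectation,
E[V] = (1/2)·(15/2) + (1/2)·(48/5) = 171/20.

171/20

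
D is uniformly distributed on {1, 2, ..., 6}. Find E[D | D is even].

Given D is even, D is equally likely to be any of {2, 4, 6}.
E[D | D is even] = (2 + 4 + 6) / 3 = 4.

4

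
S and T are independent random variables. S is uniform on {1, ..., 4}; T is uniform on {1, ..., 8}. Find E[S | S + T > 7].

20/7

P(S + T > 7) = 7/16.
Summing S·P(x,y) over outcomes with S + T > 7 gives 5/4.
E[S | S + T > 7] = (5/4) / (7/16) = 20/7.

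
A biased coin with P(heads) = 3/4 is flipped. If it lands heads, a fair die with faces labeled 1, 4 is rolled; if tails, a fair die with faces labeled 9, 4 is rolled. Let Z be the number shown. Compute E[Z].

E[Z | heads] = (1+4)/2 = 5/2.
E[Z | tails] = (9+4)/2 = 13/2.
E[Z] = (3/4)·(5/2) + (1/4)·(13/2) = 7/2.

7/2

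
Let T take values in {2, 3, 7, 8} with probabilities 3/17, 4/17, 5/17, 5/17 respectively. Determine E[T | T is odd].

P(T is odd) = 9/17.
Σ over the event: 3·4/17 + 7·5/17 = 47/17.
E[T | T is odd] = (47/17) / (9/17) = 47/9.

47/9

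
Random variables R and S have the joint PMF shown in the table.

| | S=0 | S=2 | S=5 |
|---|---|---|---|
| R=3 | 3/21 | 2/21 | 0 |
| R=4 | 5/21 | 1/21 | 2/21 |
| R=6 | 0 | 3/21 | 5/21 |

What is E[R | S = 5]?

P(S = 5) = 1/3.
Summing R·P(R=x,S=y) over the conditioning event gives 38/21.
E[R | S = 5] = (38/21) / (1/3) = 38/7.

38/7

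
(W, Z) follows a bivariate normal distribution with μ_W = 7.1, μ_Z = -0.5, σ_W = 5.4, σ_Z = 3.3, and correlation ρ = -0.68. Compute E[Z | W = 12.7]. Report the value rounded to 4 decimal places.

-2.8271

For a bivariate normal, E[Z | W=x] = μ_Z + ρ·(σ_Z/σ_W)·(x − μ_W).
E[Z | W=12.7] = -0.5 + (-0.68)·(3.3/5.4)·(12.7 − (7.1)) = -0.5 + (-0.41556)·(5.6) = -2.8271.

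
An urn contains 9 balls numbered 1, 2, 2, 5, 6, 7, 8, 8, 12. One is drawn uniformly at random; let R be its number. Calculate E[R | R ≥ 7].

35/4

P(R ≥ 7) = 4/9.
Σ over the event: 7·1/9 + 8·2/9 + 12·1/9 = 35/9.
E[R | R ≥ 7] = (35/9) / (4/9) = 35/4.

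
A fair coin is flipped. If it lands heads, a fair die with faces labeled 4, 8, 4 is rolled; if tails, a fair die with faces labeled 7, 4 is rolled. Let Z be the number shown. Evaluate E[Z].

E[Z | heads] = (4+8+4)/3 = 16/3.
E[Z | tails] = (7+4)/2 = 11/2.
E[Z] = (1/2)·(16/3) + (1/2)·(11/2) = 65/12.

65/12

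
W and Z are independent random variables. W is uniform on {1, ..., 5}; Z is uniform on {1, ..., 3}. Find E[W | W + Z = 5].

P(W + Z = 5) = 1/5.
Summing W·P(x,y) over outcomes with W + Z = 5 gives 3/5.
E[W | W + Z = 5] = (3/5) / (1/5) = 3.

3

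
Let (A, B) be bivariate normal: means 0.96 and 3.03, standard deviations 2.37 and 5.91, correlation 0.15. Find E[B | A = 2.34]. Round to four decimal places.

3.5462

E[B | A=x] = μ_B + ρ(σ_B/σ_A)(x − μ_A) for jointly normal variables.
E[B | A=2.34] = 3.03 + (0.15)·(5.91/2.37)·(2.34 − (0.96)) = 3.03 + (0.37405)·(1.38) = 3.5462.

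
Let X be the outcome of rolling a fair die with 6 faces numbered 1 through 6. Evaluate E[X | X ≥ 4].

5

Given X ≥ 4, X is equally likely to be any of {4, 5, 6}.
E[X | X ≥ 4] = (4 + 5 + 6) / 3 = 5.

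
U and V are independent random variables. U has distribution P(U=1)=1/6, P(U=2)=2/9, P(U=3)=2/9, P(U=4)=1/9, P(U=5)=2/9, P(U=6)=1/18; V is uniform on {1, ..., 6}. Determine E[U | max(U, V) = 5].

131/33

P(max(U, V) = 5) = 11/36.
Summing U·P(x,y) over outcomes with max(U, V) = 5 gives 131/108.
E[U | max(U, V) = 5] = (131/108) / (11/36) = 131/33.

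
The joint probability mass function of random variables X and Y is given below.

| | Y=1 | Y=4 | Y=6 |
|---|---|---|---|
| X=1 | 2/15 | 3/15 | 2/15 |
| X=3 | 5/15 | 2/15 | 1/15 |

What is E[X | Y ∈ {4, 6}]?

P(Y ∈ {4, 6}) = 8/15.
Summing X·P(X=x,Y=y) over the conditioning event gives 14/15.
E[X | Y ∈ {4, 6}] = (14/15) / (8/15) = 7/4.

7/4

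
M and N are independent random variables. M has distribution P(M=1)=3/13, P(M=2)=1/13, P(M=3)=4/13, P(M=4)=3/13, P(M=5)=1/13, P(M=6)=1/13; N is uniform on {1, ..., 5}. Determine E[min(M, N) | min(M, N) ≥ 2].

119/40

P(min(M, N) ≥ 2) = 8/13.
Summing min(M,N)·P(x,y) over outcomes with min(M, N) ≥ 2 gives 119/65.
E[min(M, N) | min(M, N) ≥ 2] = (119/65) / (8/13) = 119/40.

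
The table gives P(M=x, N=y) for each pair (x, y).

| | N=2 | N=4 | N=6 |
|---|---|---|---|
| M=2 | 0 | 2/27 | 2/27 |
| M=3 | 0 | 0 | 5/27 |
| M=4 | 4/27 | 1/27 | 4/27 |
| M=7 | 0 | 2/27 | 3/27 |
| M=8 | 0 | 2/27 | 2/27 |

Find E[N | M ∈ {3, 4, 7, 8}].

112/23

P(M ∈ {3, 4, 7, 8}) = 23/27.
Σ N·P over the event = 6·(5/27) + 2·(4/27) + 4·(1/27) + 6·(4/27) + 4·(2/27) + 6·(3/27) + 4·(2/27) + 6·(2/27) = 112/27.
E[N | M ∈ {3, 4, 7, 8}] = (112/27) / (23/27) = 112/23.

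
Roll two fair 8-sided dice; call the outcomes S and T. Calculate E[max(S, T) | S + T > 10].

P(S + T > 10) = 21/64.
Summing max(S,T)·P(x,y) over outcomes with S + T > 10 gives 155/64.
E[max(S, T) | S + T > 10] = (155/64) / (21/64) = 155/21.

155/21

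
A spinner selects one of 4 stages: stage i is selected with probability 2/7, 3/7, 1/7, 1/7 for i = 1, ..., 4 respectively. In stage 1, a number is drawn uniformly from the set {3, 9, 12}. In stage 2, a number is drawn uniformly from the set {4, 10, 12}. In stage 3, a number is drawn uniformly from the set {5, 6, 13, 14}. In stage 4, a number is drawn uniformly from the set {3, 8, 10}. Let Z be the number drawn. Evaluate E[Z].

117/14

E[Z | stage 1] = (3+9+12)/3 = 8.
E[Z | stage 2] = (4+10+12)/3 = 26/3.
E[Z | stage 3] = (5+6+13+14)/4 = 19/2.
E[Z | stage 4] = (3+8+10)/3 = 7.
By the law of total expectation,
E[Z] = (2/7)·(8) + (3/7)·(26/3) + (1/7)·(19/2) + (1/7)·(7) = 117/14.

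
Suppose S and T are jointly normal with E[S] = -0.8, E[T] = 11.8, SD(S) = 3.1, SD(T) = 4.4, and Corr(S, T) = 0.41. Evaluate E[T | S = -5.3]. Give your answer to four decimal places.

9.1813

E[T | S=x] = μ_T + ρ(σ_T/σ_S)(x − μ_S) for jointly normal variables.
E[T | S=-5.3] = 11.8 + (0.41)·(4.4/3.1)·(-5.3 − (-0.8)) = 11.8 + (0.58194)·(-4.5) = 9.1813.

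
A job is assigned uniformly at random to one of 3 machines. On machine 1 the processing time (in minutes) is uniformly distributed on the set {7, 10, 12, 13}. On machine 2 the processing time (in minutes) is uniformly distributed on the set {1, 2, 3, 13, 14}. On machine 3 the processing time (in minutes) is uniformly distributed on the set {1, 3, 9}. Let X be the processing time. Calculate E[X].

E[X | machine 1] = (7+10+12+13)/4 = 21/2.
E[X | machine 2] = (1+2+3+13+14)/5 = 33/5.
E[X | machine 3] = (1+3+9)/3 = 13/3.
E[X] = (1/3)·(21/2) + (1/3)·(33/5) + (1/3)·(13/3) = 643/90.

643/90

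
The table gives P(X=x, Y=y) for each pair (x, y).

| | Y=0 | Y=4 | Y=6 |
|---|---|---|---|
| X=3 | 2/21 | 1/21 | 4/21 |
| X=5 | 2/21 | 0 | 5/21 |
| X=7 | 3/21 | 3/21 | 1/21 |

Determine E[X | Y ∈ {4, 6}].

34/7

P(Y ∈ {4, 6}) = 2/3.
Σ X·P over the event = 3·(1/21) + 3·(4/21) + 5·(5/21) + 7·(3/21) + 7·(1/21) = 68/21.
E[X | Y ∈ {4, 6}] = (68/21) / (2/3) = 34/7.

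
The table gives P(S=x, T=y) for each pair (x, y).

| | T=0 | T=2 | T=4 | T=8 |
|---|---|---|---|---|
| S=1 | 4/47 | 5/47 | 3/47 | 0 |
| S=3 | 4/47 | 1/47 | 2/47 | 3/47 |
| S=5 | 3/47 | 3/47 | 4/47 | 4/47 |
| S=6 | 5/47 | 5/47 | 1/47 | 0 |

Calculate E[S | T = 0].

P(T = 0) = 16/47.
Summing S·P(S=x,T=y) over the conditioning event gives 61/47.
E[S | T = 0] = (61/47) / (16/47) = 61/16.

61/16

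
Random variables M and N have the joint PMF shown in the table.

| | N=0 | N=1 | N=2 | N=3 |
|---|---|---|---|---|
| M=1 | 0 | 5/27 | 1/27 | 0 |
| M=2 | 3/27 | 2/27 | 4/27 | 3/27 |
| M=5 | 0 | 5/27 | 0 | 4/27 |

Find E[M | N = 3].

26/7

P(N = 3) = 7/27.
Σ M·P over the event = 2·(3/27) + 5·(4/27) = 26/27.
E[M | N = 3] = (26/27) / (7/27) = 26/7.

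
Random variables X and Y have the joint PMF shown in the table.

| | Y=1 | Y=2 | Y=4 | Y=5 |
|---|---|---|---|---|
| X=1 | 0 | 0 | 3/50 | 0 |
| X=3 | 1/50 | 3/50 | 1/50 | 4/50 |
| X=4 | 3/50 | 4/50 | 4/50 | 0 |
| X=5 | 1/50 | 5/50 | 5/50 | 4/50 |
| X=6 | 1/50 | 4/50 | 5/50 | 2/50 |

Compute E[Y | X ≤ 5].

121/38

P(X ≤ 5) = 19/25.
Summing Y·P(X=x,Y=y) over the conditioning event gives 121/50.
E[Y | X ≤ 5] = (121/50) / (19/25) = 121/38.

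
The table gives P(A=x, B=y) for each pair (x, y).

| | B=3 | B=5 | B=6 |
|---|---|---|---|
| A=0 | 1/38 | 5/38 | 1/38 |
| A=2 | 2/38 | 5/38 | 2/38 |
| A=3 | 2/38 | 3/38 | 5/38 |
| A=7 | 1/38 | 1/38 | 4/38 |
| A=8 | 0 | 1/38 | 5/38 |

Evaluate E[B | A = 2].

43/9

P(A = 2) = 9/38.
Σ B·P over the event = 3·(2/38) + 5·(5/38) + 6·(2/38) = 43/38.
E[B | A = 2] = (43/38) / (9/38) = 43/9.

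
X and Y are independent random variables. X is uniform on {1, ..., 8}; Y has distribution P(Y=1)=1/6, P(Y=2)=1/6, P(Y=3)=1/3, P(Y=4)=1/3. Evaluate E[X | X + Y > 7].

P(X + Y > 7) = 23/48.
Summing X·P(x,y) over outcomes with X + Y > 7 gives 37/12.
E[X | X + Y > 7] = (37/12) / (23/48) = 148/23.

148/23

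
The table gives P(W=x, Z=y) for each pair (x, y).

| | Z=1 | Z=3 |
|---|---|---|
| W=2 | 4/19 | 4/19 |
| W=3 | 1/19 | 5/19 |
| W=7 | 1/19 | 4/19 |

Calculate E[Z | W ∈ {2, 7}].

P(W ∈ {2, 7}) = 13/19.
Summing Z·P(W=x,Z=y) over the conditioning event gives 29/19.
E[Z | W ∈ {2, 7}] = (29/19) / (13/19) = 29/13.

29/13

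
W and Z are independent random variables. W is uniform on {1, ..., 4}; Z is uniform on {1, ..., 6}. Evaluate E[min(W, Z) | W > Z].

Outcomes with W > Z: (2,1), (3,1), (3,2), (4,1), (4,2), (4,3), each with probability 1/24.
E[min(W, Z) | W > Z] = (1 + 1 + 2 + 1 + 2 + 3) / 6 = 5/3.

5/3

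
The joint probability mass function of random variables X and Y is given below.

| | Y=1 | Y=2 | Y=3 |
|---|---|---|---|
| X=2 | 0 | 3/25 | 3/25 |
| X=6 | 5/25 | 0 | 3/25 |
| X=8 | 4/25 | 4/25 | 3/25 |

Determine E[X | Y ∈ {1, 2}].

25/4

P(Y ∈ {1, 2}) = 16/25.
Σ X·P over the event = 2·(3/25) + 6·(5/25) + 8·(4/25) + 8·(4/25) = 4.
E[X | Y ∈ {1, 2}] = (4) / (16/25) = 25/4.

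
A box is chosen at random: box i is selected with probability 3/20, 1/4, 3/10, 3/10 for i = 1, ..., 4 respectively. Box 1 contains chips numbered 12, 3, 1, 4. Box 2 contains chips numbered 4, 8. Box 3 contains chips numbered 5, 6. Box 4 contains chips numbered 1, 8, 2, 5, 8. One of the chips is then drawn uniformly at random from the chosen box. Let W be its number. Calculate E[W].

E[W | box 1] = (12+3+1+4)/4 = 5.
E[W | box 2] = (4+8)/2 = 6.
E[W | box 3] = (5+6)/2 = 11/2.
E[W | box 4] = (1+8+2+5+8)/5 = 24/5.
E[W] = (3/20)·(5) + (1/4)·(6) + (3/10)·(11/2) + (3/10)·(24/5) = 267/50.

267/50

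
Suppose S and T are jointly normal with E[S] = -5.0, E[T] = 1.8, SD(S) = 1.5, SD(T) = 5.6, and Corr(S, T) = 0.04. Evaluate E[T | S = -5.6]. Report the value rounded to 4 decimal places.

E[T | S=x] = μ_T + ρ(σ_T/σ_S)(x − μ_S) for jointly normal variables.
E[T | S=-5.6] = 1.8 + (0.04)·(5.6/1.5)·(-5.6 − (-5.0)) = 1.8 + (0.14933)·(-0.6) = 1.7104.

1.7104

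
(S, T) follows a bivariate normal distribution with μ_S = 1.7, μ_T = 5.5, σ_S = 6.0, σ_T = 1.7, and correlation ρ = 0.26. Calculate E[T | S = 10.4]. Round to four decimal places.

The regression of T on S has slope ρ·σ_T/σ_S and passes through (μ_S, μ_T).
E[T | S=10.4] = 5.5 + (0.26)·(1.7/6.0)·(10.4 − (1.7)) = 5.5 + (0.073667)·(8.7) = 6.1409.

6.1409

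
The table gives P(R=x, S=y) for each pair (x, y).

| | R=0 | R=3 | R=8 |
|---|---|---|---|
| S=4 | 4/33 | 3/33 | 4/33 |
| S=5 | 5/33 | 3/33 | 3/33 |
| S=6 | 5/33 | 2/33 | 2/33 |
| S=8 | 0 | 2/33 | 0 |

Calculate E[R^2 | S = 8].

P(S = 8) = 2/33.
Summing R^2·P(R=x,S=y) over the conditioning event gives 6/11.
E[R^2 | S = 8] = (6/11) / (2/33) = 9.

9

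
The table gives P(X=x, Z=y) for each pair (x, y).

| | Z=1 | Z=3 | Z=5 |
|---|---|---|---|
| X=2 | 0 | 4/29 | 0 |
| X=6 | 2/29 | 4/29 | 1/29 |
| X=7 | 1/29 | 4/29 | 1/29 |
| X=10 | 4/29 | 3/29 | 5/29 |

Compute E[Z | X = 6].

P(X = 6) = 7/29.
Σ Z·P over the event = 1·(2/29) + 3·(4/29) + 5·(1/29) = 19/29.
E[Z | X = 6] = (19/29) / (7/29) = 19/7.

19/7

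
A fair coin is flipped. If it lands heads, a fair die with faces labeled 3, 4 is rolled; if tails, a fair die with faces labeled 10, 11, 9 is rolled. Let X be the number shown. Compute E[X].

E[X | heads] = (3+4)/2 = 7/2.
E[X | tails] = (10+11+9)/3 = 10.
By the law of total expectation,
E[X] = (1/2)·(7/2) + (1/2)·(10) = 27/4.

27/4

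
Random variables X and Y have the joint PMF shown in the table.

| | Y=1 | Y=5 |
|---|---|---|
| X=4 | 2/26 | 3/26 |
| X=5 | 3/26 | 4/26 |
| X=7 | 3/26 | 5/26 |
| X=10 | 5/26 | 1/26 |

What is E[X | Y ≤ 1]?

P(Y ≤ 1) = 1/2.
Summing X·P(X=x,Y=y) over the conditioning event gives 47/13.
E[X | Y ≤ 1] = (47/13) / (1/2) = 94/13.

94/13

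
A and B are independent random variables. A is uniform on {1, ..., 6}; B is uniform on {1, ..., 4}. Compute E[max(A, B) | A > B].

P(A > B) = 7/12.
Summing max(A,B)·P(x,y) over outcomes with A > B gives 8/3.
E[max(A, B) | A > B] = (8/3) / (7/12) = 32/7.

32/7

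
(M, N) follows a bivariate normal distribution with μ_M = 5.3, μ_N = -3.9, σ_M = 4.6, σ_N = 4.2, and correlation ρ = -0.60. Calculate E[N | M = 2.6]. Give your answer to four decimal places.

-2.4209

The regression of N on M has slope ρ·σ_N/σ_M and passes through (μ_M, μ_N).
E[N | M=2.6] = -3.9 + (-0.60)·(4.2/4.6)·(2.6 − (5.3)) = -3.9 + (-0.54783)·(-2.7) = -2.4209.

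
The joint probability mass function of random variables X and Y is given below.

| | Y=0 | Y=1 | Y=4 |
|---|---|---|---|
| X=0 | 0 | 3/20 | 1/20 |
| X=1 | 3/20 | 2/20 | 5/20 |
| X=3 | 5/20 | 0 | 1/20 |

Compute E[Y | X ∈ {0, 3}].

11/10

P(X ∈ {0, 3}) = 1/2.
Σ Y·P over the event = 1·(3/20) + 4·(1/20) + 0·(5/20) + 4·(1/20) = 11/20.
E[Y | X ∈ {0, 3}] = (11/20) / (1/2) = 11/10.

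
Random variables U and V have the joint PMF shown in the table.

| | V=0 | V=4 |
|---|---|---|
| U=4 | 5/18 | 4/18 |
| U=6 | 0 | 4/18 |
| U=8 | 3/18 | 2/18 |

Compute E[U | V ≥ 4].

28/5

P(V ≥ 4) = 5/9.
Σ U·P over the event = 4·(4/18) + 6·(4/18) + 8·(2/18) = 28/9.
E[U | V ≥ 4] = (28/9) / (5/9) = 28/5.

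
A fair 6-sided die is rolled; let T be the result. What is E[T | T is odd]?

Given T is odd, T is equally likely to be any of {1, 3, 5}.
E[T | T is odd] = (1 + 3 + 5) / 3 = 3.

3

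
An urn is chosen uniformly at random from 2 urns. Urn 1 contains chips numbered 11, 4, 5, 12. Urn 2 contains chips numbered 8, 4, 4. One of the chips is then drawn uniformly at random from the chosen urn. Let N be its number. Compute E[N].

20/3

E[N | urn 1] = (11+4+5+12)/4 = 8.
E[N | urn 2] = (8+4+4)/3 = 16/3.
By the law of total expectation,
E[N] = (1/2)·(8) + (1/2)·(16/3) = 20/3.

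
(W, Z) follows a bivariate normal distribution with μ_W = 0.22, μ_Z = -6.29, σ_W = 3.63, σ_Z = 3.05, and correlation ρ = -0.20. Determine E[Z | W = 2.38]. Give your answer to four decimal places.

For a bivariate normal, E[Z | W=x] = μ_Z + ρ·(σ_Z/σ_W)·(x − μ_W).
E[Z | W=2.38] = -6.29 + (-0.20)·(3.05/3.63)·(2.38 − (0.22)) = -6.29 + (-0.16804)·(2.16) = -6.6530.

-6.6530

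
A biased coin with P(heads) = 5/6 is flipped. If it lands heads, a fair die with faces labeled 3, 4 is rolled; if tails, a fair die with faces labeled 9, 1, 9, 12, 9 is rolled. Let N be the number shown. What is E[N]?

E[N | heads] = (3+4)/2 = 7/2.
E[N | tails] = (9+1+9+12+9)/5 = 8.
E[N] = (5/6)·(7/2) + (1/6)·(8) = 17/4.

17/4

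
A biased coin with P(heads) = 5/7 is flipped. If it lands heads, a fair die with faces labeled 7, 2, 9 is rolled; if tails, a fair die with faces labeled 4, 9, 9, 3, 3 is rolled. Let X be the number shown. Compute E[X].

206/35

E[X | heads] = (7+2+9)/3 = 6.
E[X | tails] = (4+9+9+3+3)/5 = 28/5.
E[X] = (5/7)·(6) + (2/7)·(28/5) = 206/35.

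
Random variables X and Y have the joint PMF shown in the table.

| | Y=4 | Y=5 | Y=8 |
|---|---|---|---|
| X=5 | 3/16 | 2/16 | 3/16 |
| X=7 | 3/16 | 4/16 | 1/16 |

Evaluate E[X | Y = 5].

P(Y = 5) = 3/8.
Summing X·P(X=x,Y=y) over the conditioning event gives 19/8.
E[X | Y = 5] = (19/8) / (3/8) = 19/3.

19/3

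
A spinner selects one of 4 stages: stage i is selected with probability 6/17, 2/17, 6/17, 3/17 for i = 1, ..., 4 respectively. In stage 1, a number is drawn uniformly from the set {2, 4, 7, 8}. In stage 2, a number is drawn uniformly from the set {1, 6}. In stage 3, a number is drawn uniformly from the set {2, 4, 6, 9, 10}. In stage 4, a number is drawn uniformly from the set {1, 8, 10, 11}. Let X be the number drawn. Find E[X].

491/85

E[X | stage 1] = (2+4+7+8)/4 = 21/4.
E[X | stage 2] = (1+6)/2 = 7/2.
E[X | stage 3] = (2+4+6+9+10)/5 = 31/5.
E[X | stage 4] = (1+8+10+11)/4 = 15/2.
By the law of total expectation,
E[X] = (6/17)·(21/4) + (2/17)·(7/2) + (6/17)·(31/5) + (3/17)·(15/2) = 491/85.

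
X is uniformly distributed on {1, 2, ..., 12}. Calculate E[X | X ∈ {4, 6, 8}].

P(X ∈ {4, 6, 8}) = 1/4.
Σ over the event: 4·1/12 + 6·1/12 + 8·1/12 = 3/2.
E[X | X ∈ {4, 6, 8}] = (3/2) / (1/4) = 6.

6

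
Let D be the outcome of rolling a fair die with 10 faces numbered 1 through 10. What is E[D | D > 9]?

Given D > 9, D is equally likely to be any of {10}.
E[D | D > 9] = (10) / 1 = 10.

10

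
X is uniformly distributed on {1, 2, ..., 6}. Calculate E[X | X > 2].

Given X > 2, X is equally likely to be any of {3, 4, 5, 6}.
E[X | X > 2] = (3 + 4 + 5 + 6) / 4 = 9/2.

9/2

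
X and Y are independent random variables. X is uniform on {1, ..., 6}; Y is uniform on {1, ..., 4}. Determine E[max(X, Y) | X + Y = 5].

7/2

Outcomes with X + Y = 5: (1,4), (2,3), (3,2), (4,1), each with probability 1/24.
E[max(X, Y) | X + Y = 5] = (4 + 3 + 3 + 4) / 4 = 7/2.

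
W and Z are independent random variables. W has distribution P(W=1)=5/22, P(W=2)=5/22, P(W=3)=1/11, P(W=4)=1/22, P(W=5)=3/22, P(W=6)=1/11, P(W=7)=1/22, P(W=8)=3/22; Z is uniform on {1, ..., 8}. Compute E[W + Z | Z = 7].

237/22

P(Z = 7) = 1/8.
Summing (W+Z)·P(x,y) over outcomes with Z = 7 gives 237/176.
E[W + Z | Z = 7] = (237/176) / (1/8) = 237/22.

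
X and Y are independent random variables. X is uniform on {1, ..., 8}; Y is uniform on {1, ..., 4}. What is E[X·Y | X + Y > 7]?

255/14

P(X + Y > 7) = 7/16.
Summing XY·P(x,y) over outcomes with X + Y > 7 gives 255/32.
E[X·Y | X + Y > 7] = (255/32) / (7/16) = 255/14.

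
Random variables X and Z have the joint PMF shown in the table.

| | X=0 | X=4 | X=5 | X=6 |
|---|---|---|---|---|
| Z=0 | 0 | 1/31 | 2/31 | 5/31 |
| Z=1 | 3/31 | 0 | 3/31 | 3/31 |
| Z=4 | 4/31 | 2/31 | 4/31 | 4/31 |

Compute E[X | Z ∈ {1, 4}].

85/23

P(Z ∈ {1, 4}) = 23/31.
Σ X·P over the event = 0·(3/31) + 0·(4/31) + 4·(2/31) + 5·(3/31) + 5·(4/31) + 6·(3/31) + 6·(4/31) = 85/31.
E[X | Z ∈ {1, 4}] = (85/31) / (23/31) = 85/23.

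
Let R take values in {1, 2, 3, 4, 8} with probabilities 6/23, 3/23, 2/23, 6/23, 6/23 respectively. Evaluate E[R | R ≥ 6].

P(R ≥ 6) = 6/23.
Σ over the event: 8·6/23 = 48/23.
E[R | R ≥ 6] = (48/23) / (6/23) = 8.

8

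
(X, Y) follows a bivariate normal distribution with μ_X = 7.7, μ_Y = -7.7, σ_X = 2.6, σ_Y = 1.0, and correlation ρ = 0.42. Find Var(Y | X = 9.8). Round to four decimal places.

0.8236

Var(Y | X=x) = (1 − ρ²)·σ_Y².
Var(Y | X=9.8) = (1.0)²·(1 − (0.42)²) = 1·0.8236 = 0.8236.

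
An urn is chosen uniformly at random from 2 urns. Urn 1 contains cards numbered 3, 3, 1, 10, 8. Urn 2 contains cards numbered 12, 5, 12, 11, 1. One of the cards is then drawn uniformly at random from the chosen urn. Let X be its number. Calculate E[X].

E[X | urn 1] = (3+3+1+10+8)/5 = 5.
E[X | urn 2] = (12+5+12+11+1)/5 = 41/5.
E[X] = (1/2)·(5) + (1/2)·(41/5) = 33/5.

33/5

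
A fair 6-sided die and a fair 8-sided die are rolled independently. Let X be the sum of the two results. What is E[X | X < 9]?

P(X < 9) = 9/16.
Σ over the event: 2·1/48 + 3·1/24 + 4·1/16 + 5·1/12 + 6·5/48 + 7·1/8 + 8·1/8 = 10/3.
E[X | X < 9] = (10/3) / (9/16) = 160/27.

160/27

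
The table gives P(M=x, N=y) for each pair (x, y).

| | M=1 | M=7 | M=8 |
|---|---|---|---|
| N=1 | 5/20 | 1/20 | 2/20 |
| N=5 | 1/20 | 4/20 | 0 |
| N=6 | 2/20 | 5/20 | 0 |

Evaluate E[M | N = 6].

P(N = 6) = 7/20.
Summing M·P(M=x,N=y) over the conditioning event gives 37/20.
E[M | N = 6] = (37/20) / (7/20) = 37/7.

37/7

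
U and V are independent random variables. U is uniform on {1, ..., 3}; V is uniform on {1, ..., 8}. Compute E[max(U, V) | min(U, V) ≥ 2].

71/14

P(min(U, V) ≥ 2) = 7/12.
Summing max(U,V)·P(x,y) over outcomes with min(U, V) ≥ 2 gives 71/24.
E[max(U, V) | min(U, V) ≥ 2] = (71/24) / (7/12) = 71/14.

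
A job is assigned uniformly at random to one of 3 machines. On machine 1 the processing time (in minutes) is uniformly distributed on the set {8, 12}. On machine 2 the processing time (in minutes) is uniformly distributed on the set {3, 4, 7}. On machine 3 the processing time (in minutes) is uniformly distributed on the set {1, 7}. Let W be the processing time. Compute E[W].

E[W | machine 1] = (8+12)/2 = 10.
E[W | machine 2] = (3+4+7)/3 = 14/3.
E[W | machine 3] = (1+7)/2 = 4.
E[W] = (1/3)·(10) + (1/3)·(14/3) + (1/3)·(4) = 56/9.

56/9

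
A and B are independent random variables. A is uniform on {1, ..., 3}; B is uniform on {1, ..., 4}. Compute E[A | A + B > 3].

20/9

Outcomes with A + B > 3: (1,3), (1,4), (2,2), (2,3), (2,4), (3,1), (3,2), (3,3), (3,4), each with probability 1/12.
E[A | A + B > 3] = (1 + 1 + 2 + 2 + 2 + 3 + 3 + 3 + 3) / 9 = 20/9.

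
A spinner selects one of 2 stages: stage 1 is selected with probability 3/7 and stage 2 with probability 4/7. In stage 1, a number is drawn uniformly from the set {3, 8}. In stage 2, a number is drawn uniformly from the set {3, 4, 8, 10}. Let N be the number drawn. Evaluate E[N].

83/14

E[N | stage 1] = (3+8)/2 = 11/2.
E[N | stage 2] = (3+4+8+10)/4 = 25/4.
E[N] = (3/7)·(11/2) + (4/7)·(25/4) = 83/14.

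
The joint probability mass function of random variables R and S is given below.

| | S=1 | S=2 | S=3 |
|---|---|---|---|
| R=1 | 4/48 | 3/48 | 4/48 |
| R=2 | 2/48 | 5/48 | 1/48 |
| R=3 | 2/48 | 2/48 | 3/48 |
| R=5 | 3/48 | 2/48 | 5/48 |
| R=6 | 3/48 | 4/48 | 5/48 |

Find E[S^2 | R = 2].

31/8

P(R = 2) = 1/6.
Summing S^2·P(R=x,S=y) over the conditioning event gives 31/48.
E[S^2 | R = 2] = (31/48) / (1/6) = 31/8.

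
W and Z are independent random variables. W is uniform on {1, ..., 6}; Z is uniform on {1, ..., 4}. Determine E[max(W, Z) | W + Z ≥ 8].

16/3

Outcomes with W + Z ≥ 8: (4,4), (5,3), (5,4), (6,2), (6,3), (6,4), each with probability 1/24.
E[max(W, Z) | W + Z ≥ 8] = (4 + 5 + 5 + 6 + 6 + 6) / 6 = 16/3.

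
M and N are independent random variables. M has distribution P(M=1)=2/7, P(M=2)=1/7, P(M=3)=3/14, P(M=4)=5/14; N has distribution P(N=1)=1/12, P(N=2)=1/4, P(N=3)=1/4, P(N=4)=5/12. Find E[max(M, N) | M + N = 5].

P(M + N = 5) = 5/21.
Summing max(M,N)·P(x,y) over outcomes with M + N = 5 gives 145/168.
E[max(M, N) | M + N = 5] = (145/168) / (5/21) = 29/8.

29/8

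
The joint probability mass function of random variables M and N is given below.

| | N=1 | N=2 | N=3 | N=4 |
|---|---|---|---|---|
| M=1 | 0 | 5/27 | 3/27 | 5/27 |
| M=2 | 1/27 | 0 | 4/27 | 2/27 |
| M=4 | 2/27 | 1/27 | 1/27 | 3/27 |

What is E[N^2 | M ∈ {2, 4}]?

66/7

P(M ∈ {2, 4}) = 14/27.
Σ N^2·P over the event = 1·(1/27) + 9·(4/27) + 16·(2/27) + 1·(2/27) + 4·(1/27) + 9·(1/27) + 16·(3/27) = 44/9.
E[N^2 | M ∈ {2, 4}] = (44/9) / (14/27) = 66/7.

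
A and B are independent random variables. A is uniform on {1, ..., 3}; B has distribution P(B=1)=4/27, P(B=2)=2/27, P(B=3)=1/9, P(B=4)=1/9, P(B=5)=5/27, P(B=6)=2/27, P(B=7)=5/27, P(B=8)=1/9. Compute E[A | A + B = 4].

P(A + B = 4) = 1/9.
Summing A·P(x,y) over outcomes with A + B = 4 gives 19/81.
E[A | A + B = 4] = (19/81) / (1/9) = 19/9.

19/9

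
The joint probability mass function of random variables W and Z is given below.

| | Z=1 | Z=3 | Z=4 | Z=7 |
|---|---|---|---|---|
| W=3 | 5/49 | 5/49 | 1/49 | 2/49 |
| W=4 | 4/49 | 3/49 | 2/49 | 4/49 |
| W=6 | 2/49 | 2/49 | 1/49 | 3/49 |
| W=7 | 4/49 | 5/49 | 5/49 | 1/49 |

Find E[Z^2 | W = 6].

183/8

P(W = 6) = 8/49.
Σ Z^2·P over the event = 1·(2/49) + 9·(2/49) + 16·(1/49) + 49·(3/49) = 183/49.
E[Z^2 | W = 6] = (183/49) / (8/49) = 183/8.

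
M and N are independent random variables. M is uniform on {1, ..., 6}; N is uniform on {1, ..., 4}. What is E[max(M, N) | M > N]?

32/7

P(M > N) = 7/12.
Summing max(M,N)·P(x,y) over outcomes with M > N gives 8/3.
E[max(M, N) | M > N] = (8/3) / (7/12) = 32/7.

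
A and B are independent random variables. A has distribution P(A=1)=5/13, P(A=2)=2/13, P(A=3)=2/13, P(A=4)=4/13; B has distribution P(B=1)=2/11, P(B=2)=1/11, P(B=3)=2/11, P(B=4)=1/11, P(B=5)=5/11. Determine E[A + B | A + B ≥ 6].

P(A + B ≥ 6) = 89/143.
Summing (A+B)·P(x,y) over outcomes with A + B ≥ 6 gives 642/143.
E[A + B | A + B ≥ 6] = (642/143) / (89/143) = 642/89.

642/89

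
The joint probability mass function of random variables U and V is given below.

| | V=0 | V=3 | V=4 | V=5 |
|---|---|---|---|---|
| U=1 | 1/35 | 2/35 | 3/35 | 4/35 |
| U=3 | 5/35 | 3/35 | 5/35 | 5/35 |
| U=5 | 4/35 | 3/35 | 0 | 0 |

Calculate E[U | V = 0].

18/5

P(V = 0) = 2/7.
Σ U·P over the event = 1·(1/35) + 3·(5/35) + 5·(4/35) = 36/35.
E[U | V = 0] = (36/35) / (2/7) = 18/5.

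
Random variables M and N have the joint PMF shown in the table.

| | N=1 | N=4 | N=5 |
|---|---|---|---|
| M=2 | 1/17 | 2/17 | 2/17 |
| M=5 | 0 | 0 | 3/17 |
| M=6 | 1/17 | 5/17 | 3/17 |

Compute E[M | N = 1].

P(N = 1) = 2/17.
Σ M·P over the event = 2·(1/17) + 6·(1/17) = 8/17.
E[M | N = 1] = (8/17) / (2/17) = 4.

4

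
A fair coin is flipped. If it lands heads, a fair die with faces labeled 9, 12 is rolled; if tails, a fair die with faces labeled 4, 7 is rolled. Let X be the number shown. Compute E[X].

E[X | heads] = (9+12)/2 = 21/2.
E[X | tails] = (4+7)/2 = 11/2.
By the law of total expectation,
E[X] = (1/2)·(21/2) + (1/2)·(11/2) = 8.

8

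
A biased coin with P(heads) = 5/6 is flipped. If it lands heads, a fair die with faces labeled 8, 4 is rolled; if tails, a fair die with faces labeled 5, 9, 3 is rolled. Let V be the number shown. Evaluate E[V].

107/18

E[V | heads] = (8+4)/2 = 6.
E[V | tails] = (5+9+3)/3 = 17/3.
By the law of total expectation,
E[V] = (5/6)·(6) + (1/6)·(17/3) = 107/18.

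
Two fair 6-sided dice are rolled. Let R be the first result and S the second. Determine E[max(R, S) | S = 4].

9/2

Outcomes with S = 4: (1,4), (2,4), (3,4), (4,4), (5,4), (6,4), each with probability 1/36.
E[max(R, S) | S = 4] = (4 + 4 + 4 + 4 + 5 + 6) / 6 = 9/2.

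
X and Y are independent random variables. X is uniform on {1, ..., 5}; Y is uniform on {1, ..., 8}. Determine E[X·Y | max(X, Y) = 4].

64/7

Outcomes with max(X, Y) = 4: (1,4), (2,4), (3,4), (4,1), (4,2), (4,3), (4,4), each with probability 1/40.
E[X·Y | max(X, Y) = 4] = (4 + 8 + 12 + 4 + 8 + 12 + 16) / 7 = 64/7.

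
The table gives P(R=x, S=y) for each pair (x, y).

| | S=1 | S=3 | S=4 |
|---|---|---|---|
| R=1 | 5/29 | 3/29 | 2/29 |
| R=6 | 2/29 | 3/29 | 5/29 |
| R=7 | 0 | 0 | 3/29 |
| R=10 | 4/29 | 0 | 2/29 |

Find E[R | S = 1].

P(S = 1) = 11/29.
Σ R·P over the event = 1·(5/29) + 6·(2/29) + 10·(4/29) = 57/29.
E[R | S = 1] = (57/29) / (11/29) = 57/11.

57/11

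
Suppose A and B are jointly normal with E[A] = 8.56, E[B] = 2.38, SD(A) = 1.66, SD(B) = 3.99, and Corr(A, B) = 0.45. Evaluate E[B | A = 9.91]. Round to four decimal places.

3.8402

The regression of B on A has slope ρ·σ_B/σ_A and passes through (μ_A, μ_B).
E[B | A=9.91] = 2.38 + (0.45)·(3.99/1.66)·(9.91 − (8.56)) = 2.38 + (1.0816)·(1.35) = 3.8402.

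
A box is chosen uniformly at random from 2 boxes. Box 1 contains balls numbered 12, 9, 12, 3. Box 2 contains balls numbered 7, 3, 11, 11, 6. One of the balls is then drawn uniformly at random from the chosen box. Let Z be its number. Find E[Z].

E[Z | box 1] = (12+9+12+3)/4 = 9.
E[Z | box 2] = (7+3+11+11+6)/5 = 38/5.
By the law of total expectation,
E[Z] = (1/2)·(9) + (1/2)·(38/5) = 83/10.

83/10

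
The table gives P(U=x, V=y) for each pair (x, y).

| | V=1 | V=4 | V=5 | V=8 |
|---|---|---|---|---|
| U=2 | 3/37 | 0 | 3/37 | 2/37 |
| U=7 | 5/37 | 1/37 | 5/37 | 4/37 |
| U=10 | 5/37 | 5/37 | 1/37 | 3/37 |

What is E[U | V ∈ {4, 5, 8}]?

P(V ∈ {4, 5, 8}) = 24/37.
Σ U·P over the event = 2·(3/37) + 2·(2/37) + 7·(1/37) + 7·(5/37) + 7·(4/37) + 10·(5/37) + 10·(1/37) + 10·(3/37) = 170/37.
E[U | V ∈ {4, 5, 8}] = (170/37) / (24/37) = 85/12.

85/12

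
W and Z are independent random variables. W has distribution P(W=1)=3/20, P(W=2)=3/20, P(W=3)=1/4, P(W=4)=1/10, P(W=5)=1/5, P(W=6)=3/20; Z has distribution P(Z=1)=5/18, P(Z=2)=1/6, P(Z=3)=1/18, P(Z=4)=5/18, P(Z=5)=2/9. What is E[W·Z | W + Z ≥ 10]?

P(W + Z ≥ 10) = 43/360.
Summing WZ·P(x,y) over outcomes with W + Z ≥ 10 gives 28/9.
E[W·Z | W + Z ≥ 10] = (28/9) / (43/360) = 1120/43.

1120/43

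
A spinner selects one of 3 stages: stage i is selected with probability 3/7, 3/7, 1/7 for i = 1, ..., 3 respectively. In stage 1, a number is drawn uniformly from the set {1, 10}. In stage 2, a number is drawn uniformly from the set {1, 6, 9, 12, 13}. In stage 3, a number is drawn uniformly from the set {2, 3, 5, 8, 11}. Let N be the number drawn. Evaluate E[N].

E[N | stage 1] = (1+10)/2 = 11/2.
E[N | stage 2] = (1+6+9+12+13)/5 = 41/5.
E[N | stage 3] = (2+3+5+8+11)/5 = 29/5.
E[N] = (3/7)·(11/2) + (3/7)·(41/5) + (1/7)·(29/5) = 67/10.

67/10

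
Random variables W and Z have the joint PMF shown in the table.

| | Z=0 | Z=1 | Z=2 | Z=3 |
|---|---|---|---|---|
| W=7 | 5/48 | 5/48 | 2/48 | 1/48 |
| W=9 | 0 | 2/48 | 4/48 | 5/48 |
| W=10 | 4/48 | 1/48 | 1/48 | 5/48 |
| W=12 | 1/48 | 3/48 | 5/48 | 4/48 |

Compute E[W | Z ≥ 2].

P(Z ≥ 2) = 9/16.
Σ W·P over the event = 7·(2/48) + 7·(1/48) + 9·(4/48) + 9·(5/48) + 10·(1/48) + 10·(5/48) + 12·(5/48) + 12·(4/48) = 45/8.
E[W | Z ≥ 2] = (45/8) / (9/16) = 10.

10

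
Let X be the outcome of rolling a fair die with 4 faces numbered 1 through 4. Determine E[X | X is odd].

Given X is odd, X is equally likely to be any of {1, 3}.
E[X | X is odd] = (1 + 3) / 2 = 2.

2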